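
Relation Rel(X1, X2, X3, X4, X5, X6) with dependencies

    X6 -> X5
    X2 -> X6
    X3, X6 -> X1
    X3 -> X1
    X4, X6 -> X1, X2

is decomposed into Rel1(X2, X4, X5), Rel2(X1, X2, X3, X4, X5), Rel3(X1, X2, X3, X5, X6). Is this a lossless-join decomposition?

Yes

Chase test. Columns are X1, X2, X3, X4, X5, X6; row i has aⱼ where attribute j ∈ Reli, else bᵢⱼ.
Initial tableau (one row per fragment):
  row 1: b11 a2 b13 a4 a5 b16
  row 2: a1 a2 a3 a4 a5 b26
  row 3: a1 a2 a3 b34 a5 a6
Rows 1 and 2 agree on X2; apply X2→X6 and equate their X6 entries.
Rows 1 and 3 agree on X2; apply X2→X6 and equate their X6 entries.
Rows 1 and 2 agree on X4, X6; apply X4, X6→X1, X2 and equate their X1, X2 entries.
Row 2 is now all distinguished symbols — the join is lossless.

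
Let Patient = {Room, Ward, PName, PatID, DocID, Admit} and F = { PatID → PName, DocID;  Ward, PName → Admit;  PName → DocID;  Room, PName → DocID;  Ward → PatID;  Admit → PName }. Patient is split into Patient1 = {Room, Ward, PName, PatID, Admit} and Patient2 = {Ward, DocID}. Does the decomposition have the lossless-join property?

Yes

Common attributes: Patient1 ∩ Patient2 = {Ward}.
Closure of {Ward}: Ward → PatID applies, adding PatID; PatID → PName, DocID applies, adding PName, DocID; Ward, PName → Admit applies, adding Admit. So (Ward)⁺ = {Ward, PName, PatID, DocID, Admit}.
This closure contains every attribute of Patient2, so Patient1 ∩ Patient2 → Patient2. The join is lossless.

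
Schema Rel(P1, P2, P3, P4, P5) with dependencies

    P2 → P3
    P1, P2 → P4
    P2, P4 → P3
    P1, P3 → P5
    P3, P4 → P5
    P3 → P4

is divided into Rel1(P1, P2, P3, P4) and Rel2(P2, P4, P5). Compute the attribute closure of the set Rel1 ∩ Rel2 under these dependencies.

Rel1 ∩ Rel2 = {P2, P4}.
P2 → P3 applies, adding P3
P3, P4 → P5 applies, adding P5
Closure: {P2, P3, P4, P5}.

P2, P3, P4, P5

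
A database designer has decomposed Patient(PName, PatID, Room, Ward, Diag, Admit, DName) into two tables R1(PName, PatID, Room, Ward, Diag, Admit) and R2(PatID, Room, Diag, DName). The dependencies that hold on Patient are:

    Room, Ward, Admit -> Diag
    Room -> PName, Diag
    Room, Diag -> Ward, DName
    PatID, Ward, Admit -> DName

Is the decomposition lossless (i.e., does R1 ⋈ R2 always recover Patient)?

Yes

Common attributes: R1 ∩ R2 = {PatID, Room, Diag}.
Closure of {PatID, Room, Diag}: Room → PName, Diag applies, adding PName; Room, Diag → Ward, DName applies, adding Ward, DName. So (PatID, Room, Diag)⁺ = {PName, PatID, Room, Ward, Diag, DName}.
This closure contains every attribute of R2, so R1 ∩ R2 → R2. The join is lossless.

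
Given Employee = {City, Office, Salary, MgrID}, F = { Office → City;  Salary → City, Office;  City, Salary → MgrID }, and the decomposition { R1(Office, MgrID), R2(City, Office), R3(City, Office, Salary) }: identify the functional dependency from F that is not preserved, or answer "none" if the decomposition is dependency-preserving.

City, Salary → MgrID

Check City, Salary → MgrID: no single fragment contains all of {City, Salary, MgrID}, and the restricted closure of {City, Salary} across the fragments never reaches {MgrID}.
Office → City is preserved.
Salary → City, Office is preserved.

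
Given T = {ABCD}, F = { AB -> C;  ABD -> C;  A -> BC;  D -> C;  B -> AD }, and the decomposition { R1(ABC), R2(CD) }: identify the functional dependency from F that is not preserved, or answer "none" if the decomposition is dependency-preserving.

Check B → AD: no single fragment contains all of {ABD}, and the restricted closure of {B} across the fragments never reaches {AD}.
AB → C is preserved.
ABD → C is preserved.
A → BC is preserved.
D → C is preserved.

B -> AD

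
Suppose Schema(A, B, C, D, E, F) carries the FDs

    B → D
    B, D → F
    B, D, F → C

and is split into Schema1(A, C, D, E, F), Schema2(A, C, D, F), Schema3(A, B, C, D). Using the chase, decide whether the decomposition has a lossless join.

Chase test. Columns are A, B, C, D, E, F; row i has aⱼ where attribute j ∈ Schemai, else bᵢⱼ.
Initial tableau (one row per fragment):
  row 1: a1 b12 a3 a4 a5 a6
  row 2: a1 b22 a3 a4 b25 a6
  row 3: a1 a2 a3 a4 b35 b36
No row becomes fully distinguished — the join is lossy.

No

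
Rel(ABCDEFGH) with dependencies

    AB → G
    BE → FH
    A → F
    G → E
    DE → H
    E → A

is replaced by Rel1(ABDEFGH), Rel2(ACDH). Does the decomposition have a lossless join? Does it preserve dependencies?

lossy but dependency-preserving

Lossless test: (ADH)⁺ = {ADFH}, which is a superkey of neither fragment — lossy.
Dependency preservation: every FD's attributes lie within a single fragment, so each can be enforced locally — preserved.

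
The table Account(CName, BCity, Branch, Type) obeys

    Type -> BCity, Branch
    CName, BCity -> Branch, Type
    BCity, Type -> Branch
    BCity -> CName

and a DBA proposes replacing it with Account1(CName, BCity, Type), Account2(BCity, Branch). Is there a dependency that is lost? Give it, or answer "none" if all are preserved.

Type → BCity, Branch: restricted closure across fragments reaches BCity, Branch.
CName, BCity → Branch, Type: restricted closure across fragments reaches Branch, Type.
BCity, Type → Branch: restricted closure across fragments reaches Branch.
BCity → CName lies within Account1.
Every dependency is enforceable on the fragments, so the decomposition is dependency-preserving.

none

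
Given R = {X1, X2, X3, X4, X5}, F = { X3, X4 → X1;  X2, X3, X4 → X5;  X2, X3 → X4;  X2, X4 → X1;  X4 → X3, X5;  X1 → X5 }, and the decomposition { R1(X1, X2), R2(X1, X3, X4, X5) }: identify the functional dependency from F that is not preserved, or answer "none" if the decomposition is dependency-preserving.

Check X2, X3 → X4: no single fragment contains all of {X2, X3, X4}, and the restricted closure of {X2, X3} across the fragments never reaches {X4}.
X3, X4 → X1 is preserved.
X2, X3, X4 → X5 is preserved.
X2, X4 → X1 is preserved.
X4 → X3, X5 is preserved.
X1 → X5 is preserved.

X2, X3 → X4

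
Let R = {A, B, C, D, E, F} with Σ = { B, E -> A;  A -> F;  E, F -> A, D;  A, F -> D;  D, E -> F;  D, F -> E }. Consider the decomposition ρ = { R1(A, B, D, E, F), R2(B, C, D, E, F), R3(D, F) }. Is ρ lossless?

Chase test. Columns are A, B, C, D, E, F; row i has aⱼ where attribute j ∈ Ri, else bᵢⱼ.
Initial tableau (one row per fragment):
  row 1: a1 a2 b13 a4 a5 a6
  row 2: b21 a2 a3 a4 a5 a6
  row 3: b31 b32 b33 a4 b35 a6
Rows 1 and 2 agree on B, E; apply B, E→A and equate their A entries.
Rows 1 and 3 agree on D, F; apply D, F→E and equate their E entries.
Rows 1 and 3 agree on E, F; apply E, F→A, D and equate their A, D entries.
Row 2 is now all distinguished symbols — the join is lossless.

Yes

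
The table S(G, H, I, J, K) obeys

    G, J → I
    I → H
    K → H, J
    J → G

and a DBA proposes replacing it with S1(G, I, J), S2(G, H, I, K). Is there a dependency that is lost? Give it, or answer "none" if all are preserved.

Check K → H, J: no single fragment contains all of {H, J, K}, and the restricted closure of {K} across the fragments never reaches {H, J}.
G, J → I is preserved.
I → H is preserved.
J → G is preserved.

K → H, J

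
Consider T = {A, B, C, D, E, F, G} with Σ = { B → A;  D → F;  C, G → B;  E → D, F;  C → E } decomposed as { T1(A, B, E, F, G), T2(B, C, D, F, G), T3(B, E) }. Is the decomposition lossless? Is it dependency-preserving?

lossy and not dependency-preserving

Lossless test (chase): Rows 1 and 2 agree on B; apply B→A and equate their A entries. Rows 1 and 3 agree on B; apply B→A and equate their A entries. Rows 1 and 3 agree on E; apply E→D, F and equate their D, F entries. No row becomes fully distinguished — the join is lossy.
Dependency preservation: the restricted closure of {E} across the fragments never reaches {D, F}, so E → D, F cannot be enforced without a join — not preserved.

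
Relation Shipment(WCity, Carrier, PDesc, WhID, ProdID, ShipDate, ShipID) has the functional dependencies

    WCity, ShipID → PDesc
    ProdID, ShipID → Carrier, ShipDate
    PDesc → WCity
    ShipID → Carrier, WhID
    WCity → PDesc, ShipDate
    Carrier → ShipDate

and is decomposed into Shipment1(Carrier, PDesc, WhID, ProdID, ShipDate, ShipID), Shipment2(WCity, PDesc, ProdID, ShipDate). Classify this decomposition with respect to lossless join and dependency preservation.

lossless and dependency-preserving

Lossless test: (PDesc, ProdID, ShipDate)⁺ = {WCity, PDesc, ProdID, ShipDate}, which contains all of one fragment — lossless.
Dependency preservation: WCity, ShipID → PDesc is not contained in any single fragment, but the restricted closure of its left-hand side across the fragments still reaches the right-hand side; the remaining FDs each lie inside some fragment. All dependencies are preserved.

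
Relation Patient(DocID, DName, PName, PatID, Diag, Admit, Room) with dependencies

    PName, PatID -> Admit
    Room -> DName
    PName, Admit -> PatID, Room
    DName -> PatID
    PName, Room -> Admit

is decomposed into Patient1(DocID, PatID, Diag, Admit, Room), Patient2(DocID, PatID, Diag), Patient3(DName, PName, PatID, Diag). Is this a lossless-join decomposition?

No

Chase test. Columns are DocID, DName, PName, PatID, Diag, Admit, Room; row i has aⱼ where attribute j ∈ Patienti, else bᵢⱼ.
Initial tableau (one row per fragment):
  row 1: a1 b12 b13 a4 a5 a6 a7
  row 2: a1 b22 b23 a4 a5 b26 b27
  row 3: b31 a2 a3 a4 a5 b36 b37
No row becomes fully distinguished — the join is lossy.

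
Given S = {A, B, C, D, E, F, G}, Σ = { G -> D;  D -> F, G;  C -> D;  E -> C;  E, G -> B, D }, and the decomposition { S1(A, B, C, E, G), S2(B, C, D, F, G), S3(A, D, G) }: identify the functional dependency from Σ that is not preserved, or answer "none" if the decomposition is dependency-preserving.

none

G → D lies within S2.
D → F, G lies within S2.
C → D lies within S2.
E → C lies within S1.
E, G → B, D: restricted closure across fragments reaches B, D.
Every dependency is enforceable on the fragments, so the decomposition is dependency-preserving.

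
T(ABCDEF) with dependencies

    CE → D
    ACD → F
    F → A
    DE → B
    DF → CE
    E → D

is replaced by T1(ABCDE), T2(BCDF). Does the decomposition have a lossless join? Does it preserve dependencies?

lossy and not dependency-preserving

Lossless test: (BCD)⁺ = {BCD}, which is a superkey of neither fragment — lossy.
Dependency preservation: the restricted closure of {ACD} across the fragments never reaches {F}, so ACD → F cannot be enforced without a join — not preserved.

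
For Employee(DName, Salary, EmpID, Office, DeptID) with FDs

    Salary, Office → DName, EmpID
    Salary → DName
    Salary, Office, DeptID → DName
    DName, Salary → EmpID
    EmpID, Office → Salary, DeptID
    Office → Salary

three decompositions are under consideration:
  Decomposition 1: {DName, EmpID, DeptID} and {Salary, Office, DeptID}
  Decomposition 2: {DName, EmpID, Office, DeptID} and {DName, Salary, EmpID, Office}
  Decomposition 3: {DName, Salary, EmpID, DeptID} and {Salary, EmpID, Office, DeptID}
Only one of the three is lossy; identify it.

Decomposition 1

Decomposition 1: common = {DeptID}, closure = {DeptID} → lossy.
Decomposition 2: common = {DName, EmpID, Office}, closure = {DName, Salary, EmpID, Office, DeptID} → lossless.
Decomposition 3: common = {Salary, EmpID, DeptID}, closure = {DName, Salary, EmpID, DeptID} → lossless.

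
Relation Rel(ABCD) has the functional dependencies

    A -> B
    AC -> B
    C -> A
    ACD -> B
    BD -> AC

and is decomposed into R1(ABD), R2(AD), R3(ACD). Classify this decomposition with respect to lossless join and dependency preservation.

Lossless test (chase): Rows 1 and 2 agree on A; apply A→B and equate their B entries. Rows 1 and 3 agree on A; apply A→B and equate their B entries. Rows 1 and 2 agree on BD; apply BD→AC and equate their AC entries. Rows 1 and 3 agree on BD; apply BD→AC and equate their AC entries. Row 1 is now all distinguished symbols — the join is lossless.
Dependency preservation: AC → B; ACD → B; BD → AC are not contained in any single fragment, but the restricted closure of each left-hand side across the fragments still reaches the right-hand side; the remaining FDs each lie inside some fragment. All dependencies are preserved.

lossless and dependency-preserving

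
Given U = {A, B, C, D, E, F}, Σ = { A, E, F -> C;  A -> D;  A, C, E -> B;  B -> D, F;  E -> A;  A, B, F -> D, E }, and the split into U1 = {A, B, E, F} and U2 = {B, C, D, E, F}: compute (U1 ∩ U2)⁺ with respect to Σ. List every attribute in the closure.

A, B, C, D, E, F

U1 ∩ U2 = {B, E, F}.
B → D, F applies, adding D
E → A applies, adding A
A, E, F → C applies, adding C
Closure: {A, B, C, D, E, F}.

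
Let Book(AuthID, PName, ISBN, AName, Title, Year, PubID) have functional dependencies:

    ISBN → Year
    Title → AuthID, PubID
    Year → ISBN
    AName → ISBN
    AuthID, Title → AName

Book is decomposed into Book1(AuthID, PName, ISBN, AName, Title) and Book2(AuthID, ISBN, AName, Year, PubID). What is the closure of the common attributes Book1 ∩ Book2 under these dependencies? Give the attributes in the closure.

AuthID, ISBN, AName, Year

Book1 ∩ Book2 = {AuthID, ISBN, AName}.
ISBN → Year applies, adding Year
Closure: {AuthID, ISBN, AName, Year}.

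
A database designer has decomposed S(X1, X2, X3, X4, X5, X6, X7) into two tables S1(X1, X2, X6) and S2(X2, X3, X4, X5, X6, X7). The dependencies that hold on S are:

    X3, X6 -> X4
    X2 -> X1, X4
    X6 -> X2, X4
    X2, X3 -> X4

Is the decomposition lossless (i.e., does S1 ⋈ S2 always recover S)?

Common attributes: S1 ∩ S2 = {X2, X6}.
Closure of {X2, X6}: X2 → X1, X4 applies, adding X1, X4. So (X2, X6)⁺ = {X1, X2, X4, X6}.
This closure contains every attribute of S1, so S1 ∩ S2 → S1. The join is lossless.

Yes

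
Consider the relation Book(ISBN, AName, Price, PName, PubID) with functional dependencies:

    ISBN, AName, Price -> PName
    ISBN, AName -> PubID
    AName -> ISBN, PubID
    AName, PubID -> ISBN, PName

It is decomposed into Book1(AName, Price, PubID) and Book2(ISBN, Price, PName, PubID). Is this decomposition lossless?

Common attributes: Book1 ∩ Book2 = {Price, PubID}.
No dependency enlarges {Price, PubID}, so (Price, PubID)⁺ = {Price, PubID}.
The closure contains neither all of Book1 = {AName, Price, PubID} nor all of Book2 = {ISBN, Price, PName, PubID}, so the common attributes are not a superkey of either fragment. The join is lossy.

No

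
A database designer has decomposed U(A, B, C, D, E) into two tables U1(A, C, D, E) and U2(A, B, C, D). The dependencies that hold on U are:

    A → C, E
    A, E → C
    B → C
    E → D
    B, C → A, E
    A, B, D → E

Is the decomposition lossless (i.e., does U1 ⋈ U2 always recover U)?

Yes

Common attributes: U1 ∩ U2 = {A, C, D}.
Closure of {A, C, D}: A → C, E applies, adding E. So (A, C, D)⁺ = {A, C, D, E}.
This closure contains every attribute of U1, so U1 ∩ U2 → U1. The join is lossless.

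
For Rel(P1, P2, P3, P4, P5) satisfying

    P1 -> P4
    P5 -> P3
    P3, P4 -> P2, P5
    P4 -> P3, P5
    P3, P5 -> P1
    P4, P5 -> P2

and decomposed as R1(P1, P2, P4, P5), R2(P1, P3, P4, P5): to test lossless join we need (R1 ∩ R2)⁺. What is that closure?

R1 ∩ R2 = {P1, P4, P5}.
P5 → P3 applies, adding P3
P3, P4 → P2, P5 applies, adding P2
Closure: {P1, P2, P3, P4, P5}.

P1, P2, P3, P4, P5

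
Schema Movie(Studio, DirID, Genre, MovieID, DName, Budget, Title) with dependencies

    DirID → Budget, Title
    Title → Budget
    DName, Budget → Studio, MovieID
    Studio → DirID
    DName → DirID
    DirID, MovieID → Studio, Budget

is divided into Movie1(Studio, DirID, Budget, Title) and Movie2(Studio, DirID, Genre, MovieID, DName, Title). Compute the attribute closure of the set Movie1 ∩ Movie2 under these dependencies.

Movie1 ∩ Movie2 = {Studio, DirID, Title}.
DirID → Budget, Title applies, adding Budget
Closure: {Studio, DirID, Budget, Title}.

Studio, DirID, Budget, Title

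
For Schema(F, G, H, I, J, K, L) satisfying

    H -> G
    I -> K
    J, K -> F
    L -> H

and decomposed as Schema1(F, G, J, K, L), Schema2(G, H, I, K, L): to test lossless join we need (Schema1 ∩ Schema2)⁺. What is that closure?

Schema1 ∩ Schema2 = {G, K, L}.
L → H applies, adding H
Closure: {G, H, K, L}.

G, H, K, L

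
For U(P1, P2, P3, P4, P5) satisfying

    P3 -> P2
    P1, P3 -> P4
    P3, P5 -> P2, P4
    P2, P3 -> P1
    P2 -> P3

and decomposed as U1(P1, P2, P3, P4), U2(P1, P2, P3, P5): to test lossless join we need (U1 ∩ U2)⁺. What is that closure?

U1 ∩ U2 = {P1, P2, P3}.
P1, P3 → P4 applies, adding P4
Closure: {P1, P2, P3, P4}.

P1, P2, P3, P4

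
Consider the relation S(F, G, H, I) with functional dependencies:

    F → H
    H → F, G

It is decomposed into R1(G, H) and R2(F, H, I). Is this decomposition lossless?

Common attributes: R1 ∩ R2 = {H}.
Closure of {H}: H → F, G applies, adding F, G. So (H)⁺ = {F, G, H}.
This closure contains every attribute of R1, so R1 ∩ R2 → R1. The join is lossless.

Yes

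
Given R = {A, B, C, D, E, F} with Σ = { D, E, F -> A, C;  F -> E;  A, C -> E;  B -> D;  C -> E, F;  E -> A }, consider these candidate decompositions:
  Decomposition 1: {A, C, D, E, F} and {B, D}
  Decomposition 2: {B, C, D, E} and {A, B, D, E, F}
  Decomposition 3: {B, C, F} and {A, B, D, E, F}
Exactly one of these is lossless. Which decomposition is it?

Decomposition 3

Decomposition 1: common = {D}, closure = {D} → lossy.
Decomposition 2: common = {B, D, E}, closure = {A, B, D, E} → lossy.
Decomposition 3: common = {B, F}, closure = {A, B, C, D, E, F} → lossless.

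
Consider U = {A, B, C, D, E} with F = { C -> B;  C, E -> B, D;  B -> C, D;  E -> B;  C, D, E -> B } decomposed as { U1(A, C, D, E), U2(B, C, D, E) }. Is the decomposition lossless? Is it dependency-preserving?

Lossless test: (C, D, E)⁺ = {B, C, D, E}, which contains all of one fragment — lossless.
Dependency preservation: every FD's attributes lie within a single fragment, so each can be enforced locally — preserved.

lossless and dependency-preserving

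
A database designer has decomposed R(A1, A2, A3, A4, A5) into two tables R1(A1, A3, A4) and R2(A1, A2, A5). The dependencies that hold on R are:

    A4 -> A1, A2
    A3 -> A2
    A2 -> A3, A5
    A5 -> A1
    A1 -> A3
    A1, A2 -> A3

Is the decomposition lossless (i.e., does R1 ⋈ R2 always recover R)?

Common attributes: R1 ∩ R2 = {A1}.
Closure of {A1}: A1 → A3 applies, adding A3; A3 → A2 applies, adding A2; A2 → A3, A5 applies, adding A5. So (A1)⁺ = {A1, A2, A3, A5}.
This closure contains every attribute of R2, so R1 ∩ R2 → R2. The join is lossless.

Yes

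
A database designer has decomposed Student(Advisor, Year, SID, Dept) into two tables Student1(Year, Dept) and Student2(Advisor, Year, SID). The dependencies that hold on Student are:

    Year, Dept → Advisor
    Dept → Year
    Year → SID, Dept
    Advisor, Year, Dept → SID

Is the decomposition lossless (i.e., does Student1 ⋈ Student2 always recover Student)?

Yes

Common attributes: Student1 ∩ Student2 = {Year}.
Closure of {Year}: Year → SID, Dept applies, adding SID, Dept; Year, Dept → Advisor applies, adding Advisor. So (Year)⁺ = {Advisor, Year, SID, Dept}.
This closure contains every attribute of Student1, so Student1 ∩ Student2 → Student1. The join is lossless.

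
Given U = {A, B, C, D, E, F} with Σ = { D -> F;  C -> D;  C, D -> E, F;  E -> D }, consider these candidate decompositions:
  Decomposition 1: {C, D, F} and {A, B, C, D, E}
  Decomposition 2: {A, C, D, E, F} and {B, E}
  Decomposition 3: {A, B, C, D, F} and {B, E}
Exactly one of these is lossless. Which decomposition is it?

Decomposition 1

Decomposition 1: common = {C, D}, closure = {C, D, E, F} → lossless.
Decomposition 2: common = {E}, closure = {D, E, F} → lossy.
Decomposition 3: common = {B}, closure = {B} → lossy.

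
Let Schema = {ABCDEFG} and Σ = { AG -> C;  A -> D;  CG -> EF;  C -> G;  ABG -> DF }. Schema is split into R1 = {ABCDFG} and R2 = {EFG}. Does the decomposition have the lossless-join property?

Common attributes: R1 ∩ R2 = {FG}.
No dependency enlarges {FG}, so (FG)⁺ = {FG}.
The closure contains neither all of R1 = {ABCDFG} nor all of R2 = {EFG}, so the common attributes are not a superkey of either fragment. The join is lossy.

No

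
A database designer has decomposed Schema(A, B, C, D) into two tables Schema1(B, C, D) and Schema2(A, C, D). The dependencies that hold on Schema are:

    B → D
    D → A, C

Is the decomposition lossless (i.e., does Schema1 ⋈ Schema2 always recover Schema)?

Common attributes: Schema1 ∩ Schema2 = {C, D}.
Closure of {C, D}: D → A, C applies, adding A. So (C, D)⁺ = {A, C, D}.
This closure contains every attribute of Schema2, so Schema1 ∩ Schema2 → Schema2. The join is lossless.

Yes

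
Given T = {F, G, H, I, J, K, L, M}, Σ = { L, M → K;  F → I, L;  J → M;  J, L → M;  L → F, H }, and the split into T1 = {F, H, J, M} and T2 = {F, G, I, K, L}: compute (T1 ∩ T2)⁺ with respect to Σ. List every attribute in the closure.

T1 ∩ T2 = {F}.
F → I, L applies, adding I, L
L → F, H applies, adding H
Closure: {F, H, I, L}.

F, H, I, L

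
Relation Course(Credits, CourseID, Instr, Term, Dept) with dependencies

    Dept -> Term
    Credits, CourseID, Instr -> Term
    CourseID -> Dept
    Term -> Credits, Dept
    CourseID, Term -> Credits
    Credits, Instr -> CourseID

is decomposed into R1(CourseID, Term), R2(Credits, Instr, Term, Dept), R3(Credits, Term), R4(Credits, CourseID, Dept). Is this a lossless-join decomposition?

No

Chase test. Columns are Credits, CourseID, Instr, Term, Dept; row i has aⱼ where attribute j ∈ Ri, else bᵢⱼ.
Initial tableau (one row per fragment):
  row 1: b11 a2 b13 a4 b15
  row 2: a1 b22 a3 a4 a5
  row 3: a1 b32 b33 a4 b35
  row 4: a1 a2 b43 b44 a5
Rows 2 and 4 agree on Dept; apply Dept→Term and equate their Term entries.
Rows 1 and 4 agree on CourseID; apply CourseID→Dept and equate their Dept entries.
Rows 1 and 2 agree on Term; apply Term→Credits, Dept and equate their Credits, Dept entries.
Rows 1 and 3 agree on Term; apply Term→Credits, Dept and equate their Credits, Dept entries.
No row becomes fully distinguished — the join is lossy.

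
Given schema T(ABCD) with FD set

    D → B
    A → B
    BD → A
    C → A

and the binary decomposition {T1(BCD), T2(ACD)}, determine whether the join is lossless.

Yes

Common attributes: T1 ∩ T2 = {CD}.
Closure of {CD}: D → B applies, adding B; BD → A applies, adding A. So (CD)⁺ = {ABCD}.
This closure contains every attribute of T1, so T1 ∩ T2 → T1. The join is lossless.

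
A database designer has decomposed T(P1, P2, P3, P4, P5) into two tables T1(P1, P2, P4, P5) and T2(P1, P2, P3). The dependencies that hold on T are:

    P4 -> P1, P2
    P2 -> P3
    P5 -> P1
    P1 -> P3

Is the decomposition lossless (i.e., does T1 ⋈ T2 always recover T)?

Yes

Common attributes: T1 ∩ T2 = {P1, P2}.
Closure of {P1, P2}: P2 → P3 applies, adding P3. So (P1, P2)⁺ = {P1, P2, P3}.
This closure contains every attribute of T2, so T1 ∩ T2 → T2. The join is lossless.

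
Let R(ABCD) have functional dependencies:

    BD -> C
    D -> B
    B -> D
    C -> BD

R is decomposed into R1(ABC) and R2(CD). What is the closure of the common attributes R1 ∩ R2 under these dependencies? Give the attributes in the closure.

R1 ∩ R2 = {C}.
C → BD applies, adding BD
Closure: {BCD}.

BCD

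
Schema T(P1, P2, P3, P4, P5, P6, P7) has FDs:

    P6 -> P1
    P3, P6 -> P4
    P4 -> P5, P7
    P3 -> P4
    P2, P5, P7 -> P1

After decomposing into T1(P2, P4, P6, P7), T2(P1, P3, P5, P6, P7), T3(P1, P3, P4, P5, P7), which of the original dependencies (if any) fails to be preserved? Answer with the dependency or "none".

P2, P5, P7 -> P1

Check P2, P5, P7 → P1: no single fragment contains all of {P1, P2, P5, P7}, and the restricted closure of {P2, P5, P7} across the fragments never reaches {P1}.
P6 → P1 is preserved.
P3, P6 → P4 is preserved.
P4 → P5, P7 is preserved.
P3 → P4 is preserved.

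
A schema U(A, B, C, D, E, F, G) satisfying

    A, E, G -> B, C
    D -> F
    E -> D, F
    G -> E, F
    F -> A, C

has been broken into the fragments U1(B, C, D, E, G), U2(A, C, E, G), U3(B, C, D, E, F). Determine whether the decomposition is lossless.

Chase test. Columns are A, B, C, D, E, F, G; row i has aⱼ where attribute j ∈ Ui, else bᵢⱼ.
Initial tableau (one row per fragment):
  row 1: b11 a2 a3 a4 a5 b16 a7
  row 2: a1 b22 a3 b24 a5 b26 a7
  row 3: b31 a2 a3 a4 a5 a6 b37
Rows 1 and 3 agree on D; apply D→F and equate their F entries.
Rows 1 and 2 agree on E; apply E→D, F and equate their D, F entries.
Rows 1 and 2 agree on F; apply F→A, C and equate their A, C entries.
Rows 1 and 3 agree on F; apply F→A, C and equate their A, C entries.
Rows 1 and 2 agree on A, E, G; apply A, E, G→B, C and equate their B, C entries.
Row 1 is now all distinguished symbols — the join is lossless.

Yes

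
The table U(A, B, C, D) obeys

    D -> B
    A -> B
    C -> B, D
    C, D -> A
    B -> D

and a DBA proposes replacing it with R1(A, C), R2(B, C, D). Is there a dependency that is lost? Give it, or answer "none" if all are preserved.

Check A → B: no single fragment contains all of {A, B}, and the restricted closure of {A} across the fragments never reaches {B}.
D → B is preserved.
C → B, D is preserved.
C, D → A is preserved.
B → D is preserved.

A -> B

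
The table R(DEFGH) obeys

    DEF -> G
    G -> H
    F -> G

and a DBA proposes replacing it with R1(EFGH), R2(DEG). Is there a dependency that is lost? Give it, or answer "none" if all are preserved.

DEF → G: restricted closure across fragments reaches G.
G → H lies within R1.
F → G lies within R1.
Every dependency is enforceable on the fragments, so the decomposition is dependency-preserving.

none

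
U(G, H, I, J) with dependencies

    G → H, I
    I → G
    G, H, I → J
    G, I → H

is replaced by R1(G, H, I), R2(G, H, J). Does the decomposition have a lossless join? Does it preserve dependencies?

lossless and dependency-preserving

Lossless test: (G, H)⁺ = {G, H, I, J}, which contains all of one fragment — lossless.
Dependency preservation: G, H, I → J is not contained in any single fragment, but the restricted closure of its left-hand side across the fragments still reaches the right-hand side; the remaining FDs each lie inside some fragment. All dependencies are preserved.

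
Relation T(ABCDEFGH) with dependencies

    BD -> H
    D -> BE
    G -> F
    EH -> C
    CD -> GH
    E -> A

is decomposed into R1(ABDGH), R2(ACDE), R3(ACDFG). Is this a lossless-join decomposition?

Yes

Chase test. Columns are ABCDEFGH; row i has aⱼ where attribute j ∈ Ri, else bᵢⱼ.
Initial tableau (one row per fragment):
  row 1: a1 a2 b13 a4 b15 b16 a7 a8
  row 2: a1 b22 a3 a4 a5 b26 b27 b28
  row 3: a1 b32 a3 a4 b35 a6 a7 b38
Rows 1 and 2 agree on D; apply D→BE and equate their BE entries.
Rows 1 and 3 agree on D; apply D→BE and equate their BE entries.
Rows 1 and 3 agree on G; apply G→F and equate their F entries.
Rows 2 and 3 agree on CD; apply CD→GH and equate their GH entries.
Rows 1 and 2 agree on BD; apply BD→H and equate their H entries.
Rows 1 and 2 agree on G; apply G→F and equate their F entries.
Rows 1 and 2 agree on EH; apply EH→C and equate their C entries.
Row 1 is now all distinguished symbols — the join is lossless.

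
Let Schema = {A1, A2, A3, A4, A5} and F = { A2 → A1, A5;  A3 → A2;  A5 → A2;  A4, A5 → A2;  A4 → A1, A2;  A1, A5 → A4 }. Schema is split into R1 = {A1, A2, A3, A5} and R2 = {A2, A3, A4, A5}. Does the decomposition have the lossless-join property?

Common attributes: R1 ∩ R2 = {A2, A3, A5}.
Closure of {A2, A3, A5}: A2 → A1, A5 applies, adding A1; A1, A5 → A4 applies, adding A4. So (A2, A3, A5)⁺ = {A1, A2, A3, A4, A5}.
This closure contains every attribute of R1, so R1 ∩ R2 → R1. The join is lossless.

Yes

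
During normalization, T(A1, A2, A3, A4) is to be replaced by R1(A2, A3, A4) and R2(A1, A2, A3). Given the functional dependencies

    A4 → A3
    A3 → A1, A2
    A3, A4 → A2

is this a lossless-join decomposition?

Common attributes: R1 ∩ R2 = {A2, A3}.
Closure of {A2, A3}: A3 → A1, A2 applies, adding A1. So (A2, A3)⁺ = {A1, A2, A3}.
This closure contains every attribute of R2, so R1 ∩ R2 → R2. The join is lossless.

Yes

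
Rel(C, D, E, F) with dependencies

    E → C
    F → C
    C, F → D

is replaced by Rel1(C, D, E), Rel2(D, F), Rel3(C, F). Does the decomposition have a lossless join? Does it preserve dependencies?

lossy but dependency-preserving

Lossless test (chase): Rows 2 and 3 agree on F; apply F→C and equate their C entries. Rows 2 and 3 agree on C, F; apply C, F→D and equate their D entries. No row becomes fully distinguished — the join is lossy.
Dependency preservation: C, F → D is not contained in any single fragment, but the restricted closure of its left-hand side across the fragments still reaches the right-hand side; the remaining FDs each lie inside some fragment. All dependencies are preserved.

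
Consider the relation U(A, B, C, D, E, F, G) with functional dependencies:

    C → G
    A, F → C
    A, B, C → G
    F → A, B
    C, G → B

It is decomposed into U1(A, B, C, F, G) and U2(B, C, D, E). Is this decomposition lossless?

No

Common attributes: U1 ∩ U2 = {B, C}.
Closure of {B, C}: C → G applies, adding G. So (B, C)⁺ = {B, C, G}.
The closure contains neither all of U1 = {A, B, C, F, G} nor all of U2 = {B, C, D, E}, so the common attributes are not a superkey of either fragment. The join is lossy.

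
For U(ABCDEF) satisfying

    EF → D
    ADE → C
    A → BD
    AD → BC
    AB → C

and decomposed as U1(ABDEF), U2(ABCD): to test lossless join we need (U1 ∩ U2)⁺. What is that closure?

ABCD

U1 ∩ U2 = {ABD}.
AD → BC applies, adding C
Closure: {ABCD}.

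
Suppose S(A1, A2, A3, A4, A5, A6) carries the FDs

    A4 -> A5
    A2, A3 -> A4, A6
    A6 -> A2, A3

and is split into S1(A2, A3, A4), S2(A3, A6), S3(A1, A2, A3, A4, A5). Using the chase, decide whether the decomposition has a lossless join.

Chase test. Columns are A1, A2, A3, A4, A5, A6; row i has aⱼ where attribute j ∈ Si, else bᵢⱼ.
Initial tableau (one row per fragment):
  row 1: b11 a2 a3 a4 b15 b16
  row 2: b21 b22 a3 b24 b25 a6
  row 3: a1 a2 a3 a4 a5 b36
Rows 1 and 3 agree on A4; apply A4→A5 and equate their A5 entries.
Rows 1 and 3 agree on A2, A3; apply A2, A3→A4, A6 and equate their A4, A6 entries.
No row becomes fully distinguished — the join is lossy.

No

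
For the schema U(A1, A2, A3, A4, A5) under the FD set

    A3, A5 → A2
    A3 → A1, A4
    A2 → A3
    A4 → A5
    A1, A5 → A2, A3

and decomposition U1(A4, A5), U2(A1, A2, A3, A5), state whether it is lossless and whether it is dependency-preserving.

lossy and not dependency-preserving

Lossless test: (A5)⁺ = {A5}, which is a superkey of neither fragment — lossy.
Dependency preservation: the restricted closure of {A3} across the fragments never reaches {A1, A4}, so A3 → A1, A4 cannot be enforced without a join — not preserved.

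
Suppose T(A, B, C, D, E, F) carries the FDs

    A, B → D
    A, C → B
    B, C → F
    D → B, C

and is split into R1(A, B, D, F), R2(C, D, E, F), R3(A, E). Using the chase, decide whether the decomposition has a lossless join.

No

Chase test. Columns are A, B, C, D, E, F; row i has aⱼ where attribute j ∈ Ri, else bᵢⱼ.
Initial tableau (one row per fragment):
  row 1: a1 a2 b13 a4 b15 a6
  row 2: b21 b22 a3 a4 a5 a6
  row 3: a1 b32 b33 b34 a5 b36
Rows 1 and 2 agree on D; apply D→B, C and equate their B, C entries.
No row becomes fully distinguished — the join is lossy.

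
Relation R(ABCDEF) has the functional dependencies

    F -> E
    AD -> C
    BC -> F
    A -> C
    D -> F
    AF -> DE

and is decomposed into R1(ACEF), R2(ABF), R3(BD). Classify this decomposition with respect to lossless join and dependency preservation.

Lossless test (chase): Rows 1 and 2 agree on F; apply F→E and equate their E entries. Rows 1 and 2 agree on A; apply A→C and equate their C entries. Rows 1 and 2 agree on AF; apply AF→DE and equate their DE entries. No row becomes fully distinguished — the join is lossy.
Dependency preservation: the restricted closure of {BC} across the fragments never reaches {F}, so BC → F cannot be enforced without a join — not preserved.

lossy and not dependency-preserving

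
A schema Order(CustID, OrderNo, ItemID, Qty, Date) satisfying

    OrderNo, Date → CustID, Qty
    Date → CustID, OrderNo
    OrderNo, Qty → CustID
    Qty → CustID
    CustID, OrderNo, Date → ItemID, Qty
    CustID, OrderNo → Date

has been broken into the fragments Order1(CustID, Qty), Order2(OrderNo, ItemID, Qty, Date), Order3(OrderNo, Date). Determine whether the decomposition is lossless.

Chase test. Columns are CustID, OrderNo, ItemID, Qty, Date; row i has aⱼ where attribute j ∈ Orderi, else bᵢⱼ.
Initial tableau (one row per fragment):
  row 1: a1 b12 b13 a4 b15
  row 2: b21 a2 a3 a4 a5
  row 3: b31 a2 b33 b34 a5
Rows 2 and 3 agree on OrderNo, Date; apply OrderNo, Date→CustID, Qty and equate their CustID, Qty entries.
Rows 1 and 2 agree on Qty; apply Qty→CustID and equate their CustID entries.
Rows 2 and 3 agree on CustID, OrderNo, Date; apply CustID, OrderNo, Date→ItemID, Qty and equate their ItemID, Qty entries.
Row 2 is now all distinguished symbols — the join is lossless.

Yes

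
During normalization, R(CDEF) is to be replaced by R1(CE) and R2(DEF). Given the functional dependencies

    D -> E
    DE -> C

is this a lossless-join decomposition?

Common attributes: R1 ∩ R2 = {E}.
No dependency enlarges {E}, so (E)⁺ = {E}.
The closure contains neither all of R1 = {CE} nor all of R2 = {DEF}, so the common attributes are not a superkey of either fragment. The join is lossy.

No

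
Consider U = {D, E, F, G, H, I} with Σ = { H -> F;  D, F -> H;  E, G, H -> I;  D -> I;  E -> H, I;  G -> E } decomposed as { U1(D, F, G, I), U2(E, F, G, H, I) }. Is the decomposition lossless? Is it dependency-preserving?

Lossless test: (F, G, I)⁺ = {E, F, G, H, I}, which contains all of one fragment — lossless.
Dependency preservation: the restricted closure of {D, F} across the fragments never reaches {H}, so D, F → H cannot be enforced without a join — not preserved.

lossless but not dependency-preserving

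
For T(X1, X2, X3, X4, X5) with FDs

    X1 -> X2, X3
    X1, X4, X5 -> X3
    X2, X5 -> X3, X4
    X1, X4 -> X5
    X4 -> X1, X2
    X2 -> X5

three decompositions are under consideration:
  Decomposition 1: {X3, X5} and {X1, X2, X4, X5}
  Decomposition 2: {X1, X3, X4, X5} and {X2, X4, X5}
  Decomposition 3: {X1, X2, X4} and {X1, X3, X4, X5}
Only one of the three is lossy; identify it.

Decomposition 1: common = {X5}, closure = {X5} → lossy.
Decomposition 2: common = {X4, X5}, closure = {X1, X2, X3, X4, X5} → lossless.
Decomposition 3: common = {X1, X4}, closure = {X1, X2, X3, X4, X5} → lossless.

Decomposition 1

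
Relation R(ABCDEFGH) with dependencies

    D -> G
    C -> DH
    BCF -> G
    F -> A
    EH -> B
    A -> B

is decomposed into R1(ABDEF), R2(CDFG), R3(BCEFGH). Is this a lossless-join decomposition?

Chase test. Columns are ABCDEFGH; row i has aⱼ where attribute j ∈ Ri, else bᵢⱼ.
Initial tableau (one row per fragment):
  row 1: a1 a2 b13 a4 a5 a6 b17 b18
  row 2: b21 b22 a3 a4 b25 a6 a7 b28
  row 3: b31 a2 a3 b34 a5 a6 a7 a8
Rows 1 and 2 agree on D; apply D→G and equate their G entries.
Rows 2 and 3 agree on C; apply C→DH and equate their DH entries.
Rows 1 and 2 agree on F; apply F→A and equate their A entries.
Rows 1 and 3 agree on F; apply F→A and equate their A entries.
Rows 1 and 2 agree on A; apply A→B and equate their B entries.
Row 3 is now all distinguished symbols — the join is lossless.

Yes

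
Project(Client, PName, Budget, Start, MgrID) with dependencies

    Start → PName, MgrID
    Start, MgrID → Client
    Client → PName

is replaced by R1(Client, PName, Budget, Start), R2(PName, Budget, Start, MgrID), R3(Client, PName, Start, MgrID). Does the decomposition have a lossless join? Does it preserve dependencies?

lossless and dependency-preserving

Lossless test (chase): Rows 1 and 2 agree on Start; apply Start→PName, MgrID and equate their PName, MgrID entries. Rows 1 and 2 agree on Start, MgrID; apply Start, MgrID→Client and equate their Client entries. Row 1 is now all distinguished symbols — the join is lossless.
Dependency preservation: every FD's attributes lie within a single fragment, so each can be enforced locally — preserved.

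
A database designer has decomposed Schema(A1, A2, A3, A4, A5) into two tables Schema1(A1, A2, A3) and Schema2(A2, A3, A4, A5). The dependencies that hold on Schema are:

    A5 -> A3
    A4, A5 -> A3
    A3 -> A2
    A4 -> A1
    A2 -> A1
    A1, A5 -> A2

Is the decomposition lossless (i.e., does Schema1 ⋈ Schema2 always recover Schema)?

Common attributes: Schema1 ∩ Schema2 = {A2, A3}.
Closure of {A2, A3}: A2 → A1 applies, adding A1. So (A2, A3)⁺ = {A1, A2, A3}.
This closure contains every attribute of Schema1, so Schema1 ∩ Schema2 → Schema1. The join is lossless.

Yes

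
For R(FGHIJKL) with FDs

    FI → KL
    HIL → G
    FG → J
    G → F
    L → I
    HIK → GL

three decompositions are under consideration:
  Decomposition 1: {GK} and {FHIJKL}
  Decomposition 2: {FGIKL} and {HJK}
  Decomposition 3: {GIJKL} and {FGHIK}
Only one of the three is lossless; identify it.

Decomposition 1: common = {K}, closure = {K} → lossy.
Decomposition 2: common = {K}, closure = {K} → lossy.
Decomposition 3: common = {GIK}, closure = {FGIJKL} → lossless.

Decomposition 3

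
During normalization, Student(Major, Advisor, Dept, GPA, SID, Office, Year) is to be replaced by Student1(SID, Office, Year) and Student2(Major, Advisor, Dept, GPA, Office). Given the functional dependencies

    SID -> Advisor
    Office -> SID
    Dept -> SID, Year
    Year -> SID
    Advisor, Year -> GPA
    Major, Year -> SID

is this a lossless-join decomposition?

No

Common attributes: Student1 ∩ Student2 = {Office}.
Closure of {Office}: Office → SID applies, adding SID; SID → Advisor applies, adding Advisor. So (Office)⁺ = {Advisor, SID, Office}.
The closure contains neither all of Student1 = {SID, Office, Year} nor all of Student2 = {Major, Advisor, Dept, GPA, Office}, so the common attributes are not a superkey of either fragment. The join is lossy.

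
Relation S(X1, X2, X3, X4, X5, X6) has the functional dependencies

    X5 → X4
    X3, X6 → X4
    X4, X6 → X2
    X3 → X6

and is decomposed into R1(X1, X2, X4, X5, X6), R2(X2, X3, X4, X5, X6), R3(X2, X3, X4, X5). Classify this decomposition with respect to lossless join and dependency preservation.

Lossless test (chase): Rows 2 and 3 agree on X3; apply X3→X6 and equate their X6 entries. No row becomes fully distinguished — the join is lossy.
Dependency preservation: every FD's attributes lie within a single fragment, so each can be enforced locally — preserved.

lossy but dependency-preserving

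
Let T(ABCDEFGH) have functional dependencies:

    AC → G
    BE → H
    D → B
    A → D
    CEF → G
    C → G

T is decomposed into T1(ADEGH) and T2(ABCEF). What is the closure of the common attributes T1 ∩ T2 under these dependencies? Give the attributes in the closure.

T1 ∩ T2 = {AE}.
A → D applies, adding D
D → B applies, adding B
BE → H applies, adding H
Closure: {ABDEH}.

ABDEH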